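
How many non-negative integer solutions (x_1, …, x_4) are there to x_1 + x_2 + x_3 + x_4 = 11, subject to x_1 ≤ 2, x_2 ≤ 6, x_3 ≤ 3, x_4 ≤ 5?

Ignoring the caps, the number of non-negative solutions to x_1+…+x_4 = 11 is C(14,3) = 364.
Subtract solutions that violate a single cap (substitute x_i' = x_i − (cap_i+1)): x_1 ≥ 3 gives C(11,3) = 165; x_2 ≥ 7 gives C(7,3) = 35; x_3 ≥ 4 gives C(10,3) = 120; x_4 ≥ 6 gives C(8,3) = 56. Together 376.
Add back pairs where two caps are both exceeded: 4 + 35 + 10 + 1 + 0 + 4 = 54.
By inclusion–exclusion the count is 364 − 376 + 54 = 42.

42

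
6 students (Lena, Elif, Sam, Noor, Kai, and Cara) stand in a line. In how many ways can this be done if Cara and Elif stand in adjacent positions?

Glue Cara and Elif into one block (2 internal orders), leaving 5 units to arrange in a row.
So the count is 2·(5)! = 240.

240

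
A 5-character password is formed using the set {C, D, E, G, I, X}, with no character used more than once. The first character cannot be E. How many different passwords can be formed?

600

The first character has 6−1 = 5 choices (anything except E).
The remaining 4 characters are filled from the other 5 symbols without repetition: 5 × 4 × 3 × 2 = 120.
Total: 5 × 120 = 600.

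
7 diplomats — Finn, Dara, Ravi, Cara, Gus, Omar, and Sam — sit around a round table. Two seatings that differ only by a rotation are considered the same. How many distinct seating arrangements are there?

720

Around a circle, 7 distinct people have 7!/7 = (6)! = 720 rotationally distinct seatings.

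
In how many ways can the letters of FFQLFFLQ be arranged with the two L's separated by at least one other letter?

There are 8!/(4!·2!·2!) = 420 arrangements of FFQLFFLQ in total.
Arrangements with the L's together: treat LL as one letter, giving (7)!/(4!·2!) = 105.
Hence 420 − 105 = 315.

315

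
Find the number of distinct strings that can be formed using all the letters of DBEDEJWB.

The 8 letters of DBEDEJWB have repeats: B appearing twice, D appearing twice, and E appearing twice.
Dividing 8! = 40320 by 2!·2!·2! = 8 for the repeated letters gives 5040.

5040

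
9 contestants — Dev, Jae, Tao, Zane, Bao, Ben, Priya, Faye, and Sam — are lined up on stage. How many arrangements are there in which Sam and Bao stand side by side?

Place the 7 others and the Sam-Bao pair as 8 objects in a line; the pair has 2 internal arrangements.
That gives 2 × 8! = 2 × 40320 = 80640.

80640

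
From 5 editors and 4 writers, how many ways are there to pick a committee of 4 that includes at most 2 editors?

Split by how many editors are chosen (0 through 2).
Sum: C(5,0)·C(4,4) + C(5,1)·C(4,3) + C(5,2)·C(4,2) = 1 + 20 + 60 = 81.

81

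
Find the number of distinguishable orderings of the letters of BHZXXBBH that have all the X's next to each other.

Treat the 2 copies of X as a single block. The multiset to arrange is then {XX, B, B, B, H, H, Z}, 7 items in all.
That gives (7)!/(3!·2!) = 420 arrangements.

420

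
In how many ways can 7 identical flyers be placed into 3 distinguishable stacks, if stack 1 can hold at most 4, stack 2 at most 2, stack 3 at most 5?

By stars and bars, unrestricted non-negative solutions to x_1+…+x_3 = 7 number C(7+2,2) = 36.
Subtract solutions that violate a single cap (substitute x_i' = x_i − (cap_i+1)): x_1 ≥ 5 gives C(4,2) = 6; x_2 ≥ 3 gives C(6,2) = 15; x_3 ≥ 6 gives C(3,2) = 3. Together 24.
No two caps can be exceeded simultaneously, so the pair terms are all 0.
By inclusion–exclusion the count is 36 − 24 + 0 = 12.

12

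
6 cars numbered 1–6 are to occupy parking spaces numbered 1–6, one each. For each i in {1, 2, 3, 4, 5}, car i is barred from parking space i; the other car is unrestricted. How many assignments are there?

309

Let Aᵢ (for 1 ≤ i ≤ 5) be the placements that put car i in its forbidden parking space. Any j of these fix j positions, leaving (6−j)! ways to fill the rest, and there are C(5,j) ways to pick which j.
By inclusion–exclusion, the number of valid placements is Σ_{j=0}^{5} (−1)^j C(5,j)·(6−j)!.
Computing: 720 − 600 + 240 − 60 + 10 − 1 = 309.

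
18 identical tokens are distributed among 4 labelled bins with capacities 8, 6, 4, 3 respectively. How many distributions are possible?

20

Without the upper bounds there are C(21,3) = 1330 ways to split 18 among 4 bins.
Subtract solutions that violate a single cap (substitute x_i' = x_i − (cap_i+1)): x_1 ≥ 9 gives C(12,3) = 220; x_2 ≥ 7 gives C(14,3) = 364; x_3 ≥ 5 gives C(16,3) = 560; x_4 ≥ 4 gives C(17,3) = 680. Together 1824.
Add back pairs where two caps are both exceeded: 10 + 35 + 56 + 84 + 120 + 220 = 525.
Subtract triples: 0 + 0 + 1 + 10 = 11.
By inclusion–exclusion the count is 1330 − 1824 + 525 − 11 = 20.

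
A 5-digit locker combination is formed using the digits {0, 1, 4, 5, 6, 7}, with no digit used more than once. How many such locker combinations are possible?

720

With no repetition, fill the 5 digits in order: 6 choices, then 5, down to 2.
That product is 6 × 5 × 4 × 3 × 2 = 720.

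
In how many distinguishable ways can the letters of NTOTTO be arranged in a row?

60

Letter multiplicities in NTOTTO: N×1, O×2, T×3.
So there are 6! / (3!·2!) = 60 distinguishable arrangements.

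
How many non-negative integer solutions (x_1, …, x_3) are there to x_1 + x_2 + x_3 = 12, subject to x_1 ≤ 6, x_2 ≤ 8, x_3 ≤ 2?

12

Ignoring the caps, the number of non-negative solutions to x_1+…+x_3 = 12 is C(14,2) = 91.
Subtract solutions that violate a single cap (substitute x_i' = x_i − (cap_i+1)): x_1 ≥ 7 gives C(7,2) = 21; x_2 ≥ 9 gives C(5,2) = 10; x_3 ≥ 3 gives C(11,2) = 55. Together 86.
Add back pairs where two caps are both exceeded: 0 + 6 + 1 = 7.
By inclusion–exclusion the count is 91 − 86 + 7 = 12.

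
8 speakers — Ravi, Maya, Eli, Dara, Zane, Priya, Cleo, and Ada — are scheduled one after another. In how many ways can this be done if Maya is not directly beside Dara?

30240

Of the 8! = 40320 arrangements, those with Maya and Dara adjacent number 2 × 7! = 10080 (treat the pair as a block with 2 internal orders).
Complementary counting: 40320 − 10080 = 30240.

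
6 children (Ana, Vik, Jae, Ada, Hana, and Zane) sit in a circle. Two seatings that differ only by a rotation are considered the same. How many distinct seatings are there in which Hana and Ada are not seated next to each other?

72

Without the restriction there are (5)! = 120 seatings.
Those with Hana next to Ada: fuse the pair into one unit and seat 5 units around a circle — 2·(4)! = 48.
Subtracting, 120 − 48 = 72.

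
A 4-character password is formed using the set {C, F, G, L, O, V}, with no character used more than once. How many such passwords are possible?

360

Choose and order 4 of the 6 symbols: the first character has 6 options, the next 5, then 4, 3.
6 × 5 × 4 × 3 = 360.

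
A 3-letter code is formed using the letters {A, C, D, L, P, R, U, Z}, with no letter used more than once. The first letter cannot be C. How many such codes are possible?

The first letter has 8−1 = 7 choices (anything except C).
The remaining 2 letters are filled from the other 7 symbols without repetition: 7 × 6 = 42.
Total: 7 × 42 = 294.

294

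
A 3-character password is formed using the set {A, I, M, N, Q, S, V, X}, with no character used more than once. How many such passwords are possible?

Choose and order 3 of the 8 symbols: the first character has 8 options, the next 7, then 6.
8 × 7 × 6 = 336.

336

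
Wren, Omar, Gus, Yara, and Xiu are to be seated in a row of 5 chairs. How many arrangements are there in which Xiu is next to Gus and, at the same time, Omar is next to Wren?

24

Treat {Xiu,Gus} as one block (2 orders) and {Omar,Wren} as another (2 orders).
That leaves 3 units to arrange: 2 × 2 × 3! = 4 × 6 = 24.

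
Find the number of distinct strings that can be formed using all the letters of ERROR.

20

ERROR has 5 letters with R appearing 3 times.
Dividing 5! = 120 by 3! = 6 for the repeated letters gives 20.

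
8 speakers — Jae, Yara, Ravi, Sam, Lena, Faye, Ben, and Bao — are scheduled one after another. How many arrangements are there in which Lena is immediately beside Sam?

10080

Treat {Lena, Sam} as a single unit. There are 7 units to order, and the pair itself can be ordered 2 ways.
That gives 2 × 7! = 2 × 5040 = 10080.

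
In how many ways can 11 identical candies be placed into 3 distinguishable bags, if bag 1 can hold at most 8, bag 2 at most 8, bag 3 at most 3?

Without the upper bounds there are C(13,2) = 78 ways to split 11 among 3 bags.
Subtract solutions that violate a single cap (substitute x_i' = x_i − (cap_i+1)): x_1 ≥ 9 gives C(4,2) = 6; x_2 ≥ 9 gives C(4,2) = 6; x_3 ≥ 4 gives C(9,2) = 36. Together 48.
No two caps can be exceeded simultaneously, so the pair terms are all 0.
By inclusion–exclusion the count is 78 − 48 + 0 = 30.

30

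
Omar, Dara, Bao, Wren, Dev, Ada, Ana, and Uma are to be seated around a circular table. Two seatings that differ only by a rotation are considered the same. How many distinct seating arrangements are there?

Around a circle, 8 distinct people have 8!/8 = (7)! = 5040 rotationally distinct seatings.

5040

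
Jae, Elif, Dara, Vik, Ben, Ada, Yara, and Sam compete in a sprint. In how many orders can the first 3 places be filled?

336

There are 8 choices for 1st place, 7 for 2nd, and 6 for 3rd.
That gives 8 × 7 × 6 = 336.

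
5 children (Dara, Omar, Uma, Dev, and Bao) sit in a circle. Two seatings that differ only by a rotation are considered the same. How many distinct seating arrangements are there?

24

Around a circle, 5 distinct people have 5!/5 = (4)! = 24 rotationally distinct seatings.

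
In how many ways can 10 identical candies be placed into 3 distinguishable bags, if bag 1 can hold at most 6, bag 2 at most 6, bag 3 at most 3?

18

Without the upper bounds there are C(12,2) = 66 ways to split 10 among 3 bags.
Subtract solutions that violate a single cap (substitute x_i' = x_i − (cap_i+1)): x_1 ≥ 7 gives C(5,2) = 10; x_2 ≥ 7 gives C(5,2) = 10; x_3 ≥ 4 gives C(8,2) = 28. Together 48.
No two caps can be exceeded simultaneously, so the pair terms are all 0.
By inclusion–exclusion the count is 66 − 48 + 0 = 18.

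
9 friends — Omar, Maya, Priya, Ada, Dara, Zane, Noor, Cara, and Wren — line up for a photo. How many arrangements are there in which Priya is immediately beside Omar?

80640

Place the 7 others and the Priya-Omar pair as 8 objects in a line; the pair has 2 internal arrangements.
That gives 2 × 8! = 2 × 40320 = 80640.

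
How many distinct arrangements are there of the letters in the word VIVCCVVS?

The 8 letters of VIVCCVVS have repeats: C appearing twice and V appearing 4 times.
The number of distinct arrangements is 8!/(4!·2!) = 40320/48 = 840.

840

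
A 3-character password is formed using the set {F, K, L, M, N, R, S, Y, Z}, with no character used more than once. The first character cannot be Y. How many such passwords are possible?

The first character has 9−1 = 8 choices (anything except Y).
The remaining 2 characters are filled from the other 8 symbols without repetition: 8 × 7 = 56.
Total: 8 × 56 = 448.

448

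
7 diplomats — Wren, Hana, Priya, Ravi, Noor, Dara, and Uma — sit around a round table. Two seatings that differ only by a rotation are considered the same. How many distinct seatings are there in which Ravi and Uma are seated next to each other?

240

Glue Ravi and Uma into a block (2 internal orders). Seating 6 units around a circle gives (5)! arrangements.
So 2 × (5)! = 2 × 120 = 240.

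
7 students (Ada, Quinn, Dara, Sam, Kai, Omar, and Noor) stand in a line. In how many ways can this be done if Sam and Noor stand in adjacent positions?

Glue Sam and Noor into one block (2 internal orders), leaving 6 units to arrange in a row.
So the count is 2·(6)! = 1440.

1440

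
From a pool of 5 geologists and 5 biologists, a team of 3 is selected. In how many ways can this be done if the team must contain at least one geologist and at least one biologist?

100

Total 3-person selections from all 10: C(10,3) = 120.
Subtract selections that omit an entire group: no geologists → C(5,3) = 10; no biologists → C(5,3) = 10.
Both groups omitted at once is impossible, so 120 − 20 = 100.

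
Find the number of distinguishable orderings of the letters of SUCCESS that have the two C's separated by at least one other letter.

300

Total arrangements of SUCCESS: 7!/(3!·2!) = 420.
If the two C's are adjacent, glue them into one block, leaving 6 items to arrange: (6)!/(3!) = 120 ways.
Subtracting, 420 − 120 = 300 arrangements keep the C's apart.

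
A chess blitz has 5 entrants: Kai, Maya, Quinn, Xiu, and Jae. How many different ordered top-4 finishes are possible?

120

This is an ordered selection of 4 from 5: P(5,4).
That gives 5 × 4 × 3 × 2 = 120.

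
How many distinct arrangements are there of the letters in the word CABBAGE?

CABBAGE has 7 letters with A appearing twice and B appearing twice.
The number of distinct arrangements is 7!/(2!·2!) = 5040/4 = 1260.

1260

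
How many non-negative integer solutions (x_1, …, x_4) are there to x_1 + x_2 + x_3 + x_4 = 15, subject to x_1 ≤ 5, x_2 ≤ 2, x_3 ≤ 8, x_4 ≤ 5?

46

By stars and bars, unrestricted non-negative solutions to x_1+…+x_4 = 15 number C(15+3,3) = 816.
Subtract solutions that violate a single cap (substitute x_i' = x_i − (cap_i+1)): x_1 ≥ 6 gives C(12,3) = 220; x_2 ≥ 3 gives C(15,3) = 455; x_3 ≥ 9 gives C(9,3) = 84; x_4 ≥ 6 gives C(12,3) = 220. Together 979.
Add back pairs where two caps are both exceeded: 84 + 1 + 20 + 20 + 84 + 1 = 210.
Subtract triples: 0 + 1 + 0 + 0 = 1.
By inclusion–exclusion the count is 816 − 979 + 210 − 1 = 46.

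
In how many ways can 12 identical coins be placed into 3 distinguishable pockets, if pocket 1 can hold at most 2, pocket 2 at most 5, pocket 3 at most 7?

Without the upper bounds there are C(14,2) = 91 ways to split 12 among 3 pockets.
Subtract solutions that violate a single cap (substitute x_i' = x_i − (cap_i+1)): x_1 ≥ 3 gives C(11,2) = 55; x_2 ≥ 6 gives C(8,2) = 28; x_3 ≥ 8 gives C(6,2) = 15. Together 98.
Add back pairs where two caps are both exceeded: 10 + 3 + 0 = 13.
By inclusion–exclusion the count is 91 − 98 + 13 = 6.

6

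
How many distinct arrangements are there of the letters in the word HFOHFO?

90

The 6 letters of HFOHFO have repeats: F appearing twice, H appearing twice, and O appearing twice.
The number of distinct arrangements is 6!/(2!·2!·2!) = 720/8 = 90.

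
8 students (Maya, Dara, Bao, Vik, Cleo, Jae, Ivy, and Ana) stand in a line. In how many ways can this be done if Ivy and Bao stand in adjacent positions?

10080

Place the 6 others and the Ivy-Bao pair as 7 objects in a line; the pair has 2 internal arrangements.
So the count is 2·(7)! = 10080.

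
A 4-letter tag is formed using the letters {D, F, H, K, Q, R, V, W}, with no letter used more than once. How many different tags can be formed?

1680

Choose and order 4 of the 8 symbols: the first letter has 8 options, the next 7, then 6, 5.
8 × 7 × 6 × 5 = 1680.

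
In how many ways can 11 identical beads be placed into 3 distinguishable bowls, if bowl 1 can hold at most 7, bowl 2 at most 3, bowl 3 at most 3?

6

By stars and bars, unrestricted non-negative solutions to x_1+…+x_3 = 11 number C(11+2,2) = 78.
Subtract solutions that violate a single cap (substitute x_i' = x_i − (cap_i+1)): x_1 ≥ 8 gives C(5,2) = 10; x_2 ≥ 4 gives C(9,2) = 36; x_3 ≥ 4 gives C(9,2) = 36. Together 82.
Add back pairs where two caps are both exceeded: 0 + 0 + 10 = 10.
By inclusion–exclusion the count is 78 − 82 + 10 = 6.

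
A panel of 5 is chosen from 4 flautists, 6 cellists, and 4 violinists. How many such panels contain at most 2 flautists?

1812

Split by how many flautists are chosen (0 through 2).
Sum: C(4,0)·C(10,5) + C(4,1)·C(10,4) + C(4,2)·C(10,3) = 252 + 840 + 720 = 1812.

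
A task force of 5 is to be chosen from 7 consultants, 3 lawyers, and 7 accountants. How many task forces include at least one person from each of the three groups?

3724

Unrestricted: C(17,5) = 6188 ways to pick any 5 of the 17.
Selections missing a whole group: no consultants → C(10,5) = 252; no lawyers → C(14,5) = 2002; no accountants → C(10,5) = 252.
Add back selections omitting two groups (i.e. drawn from a single group): C(7,5) + C(3,5) + C(7,5) = 42.
By inclusion–exclusion: 6188 − 2506 + 42 = 3724.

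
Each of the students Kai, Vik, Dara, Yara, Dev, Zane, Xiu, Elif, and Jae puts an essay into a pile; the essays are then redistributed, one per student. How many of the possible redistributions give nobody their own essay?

133496

Let Aᵢ be the assignments in which student i gets their own essay. We want the size of the complement of A₁∪…∪A_9.
By inclusion–exclusion this is Σ_{j=0}^{9} (−1)^j C(9,j)·(9−j)!.
Computing: 362880 − 362880 + 181440 − 60480 + 15120 − 3024 + 504 − 72 + 9 − 1 = 133496.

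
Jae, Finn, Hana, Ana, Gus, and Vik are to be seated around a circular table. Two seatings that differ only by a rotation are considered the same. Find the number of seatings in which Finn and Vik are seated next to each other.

48

Glue Finn and Vik into a block (2 internal orders). Seating 5 units around a circle gives (4)! arrangements.
So 2 × (4)! = 2 × 24 = 48.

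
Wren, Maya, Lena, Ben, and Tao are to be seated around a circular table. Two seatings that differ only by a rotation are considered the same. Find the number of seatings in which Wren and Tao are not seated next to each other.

All circular seatings of 5 people number (4)! = 24.
Seatings with Wren beside Tao: treat them as a block with 2 internal orders, giving 2 × (3)! = 12.
Subtracting, 24 − 12 = 12.

12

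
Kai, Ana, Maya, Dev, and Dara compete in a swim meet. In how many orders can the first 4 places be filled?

120

There are 5 choices for 1st place, 4 for 2nd, and so on down to 2 for position 4.
That gives 5 × 4 × 3 × 2 = 120.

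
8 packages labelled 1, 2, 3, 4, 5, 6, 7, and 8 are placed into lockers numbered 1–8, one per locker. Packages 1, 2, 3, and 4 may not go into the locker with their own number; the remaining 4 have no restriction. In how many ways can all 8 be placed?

24024

Let Aᵢ (for 1 ≤ i ≤ 4) be the placements that put package i in its forbidden locker. Any j of these fix j positions, leaving (8−j)! ways to fill the rest, and there are C(4,j) ways to pick which j.
By inclusion–exclusion, the number of valid placements is Σ_{j=0}^{4} (−1)^j C(4,j)·(8−j)!.
Computing: 40320 − 20160 + 4320 − 480 + 24 = 24024.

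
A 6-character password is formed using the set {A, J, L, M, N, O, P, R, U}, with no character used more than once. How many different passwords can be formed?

With no repetition, fill the 6 characters in order: 9 choices, then 8, down to 4.
9 × 8 × 7 × 6 × 5 × 4 = 60480.

60480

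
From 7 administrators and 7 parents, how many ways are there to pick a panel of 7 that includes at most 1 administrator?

50

Split by how many administrators are chosen (0 through 1).
Sum: C(7,0)·C(7,7) + C(7,1)·C(7,6) = 1 + 49 = 50.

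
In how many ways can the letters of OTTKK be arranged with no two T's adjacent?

There are 5!/(2!·2!) = 30 arrangements of OTTKK in total.
Arrangements with the T's together: treat TT as one letter, giving (4)!/(2!) = 12.
Subtracting, 30 − 12 = 18 arrangements keep the T's apart.

18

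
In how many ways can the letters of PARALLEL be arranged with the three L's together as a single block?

Treat the 3 copies of L as a single block. The multiset to arrange is then {LLL, A, A, E, P, R}, 6 items in all.
That gives (6)!/(2!) = 360 arrangements.

360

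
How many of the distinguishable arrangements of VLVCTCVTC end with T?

Fix T in the last position and arrange the remaining 8 letters.
Those 8 letters have C appearing 3 times and V appearing 3 times, giving (8)!/(3!·3!) = 1120.

1120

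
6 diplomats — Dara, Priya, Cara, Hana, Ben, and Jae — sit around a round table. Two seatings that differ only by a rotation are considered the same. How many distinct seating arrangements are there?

Fix one person's seat to break rotational symmetry; the remaining 5 people can be arranged in (5)! = 120 ways.

120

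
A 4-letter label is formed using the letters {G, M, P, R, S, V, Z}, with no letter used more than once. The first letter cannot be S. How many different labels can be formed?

720

The first letter has 7−1 = 6 choices (anything except S).
The remaining 3 letters are filled from the other 6 symbols without repetition: 6 × 5 × 4 = 120.
Total: 6 × 120 = 720.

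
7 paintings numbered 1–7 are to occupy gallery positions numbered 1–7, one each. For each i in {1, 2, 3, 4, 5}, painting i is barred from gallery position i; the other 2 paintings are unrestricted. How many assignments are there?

2428

Let Aᵢ (for 1 ≤ i ≤ 5) be the placements that put painting i in its forbidden gallery position. Any j of these fix j positions, leaving (7−j)! ways to fill the rest, and there are C(5,j) ways to pick which j.
By inclusion–exclusion, the number of valid placements is Σ_{j=0}^{5} (−1)^j C(5,j)·(7−j)!.
Computing: 5040 − 3600 + 1200 − 240 + 30 − 2 = 2428.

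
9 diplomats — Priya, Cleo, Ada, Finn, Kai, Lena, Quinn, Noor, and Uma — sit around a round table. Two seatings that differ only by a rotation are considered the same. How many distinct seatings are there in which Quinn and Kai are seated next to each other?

10080

Glue Quinn and Kai into a block (2 internal orders). Seating 8 units around a circle gives (7)! arrangements.
So 2 × (7)! = 2 × 5040 = 10080.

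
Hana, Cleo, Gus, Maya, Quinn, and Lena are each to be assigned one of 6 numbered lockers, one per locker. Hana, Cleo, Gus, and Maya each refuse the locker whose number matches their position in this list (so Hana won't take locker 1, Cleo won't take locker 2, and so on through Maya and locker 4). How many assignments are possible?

362

Let Aᵢ (for 1 ≤ i ≤ 4) be the placements that put person i in their forbidden locker. Any j of these fix j positions, leaving (6−j)! ways to fill the rest, and there are C(4,j) ways to pick which j.
By inclusion–exclusion, the number of valid placements is Σ_{j=0}^{4} (−1)^j C(4,j)·(6−j)!.
Computing: 720 − 480 + 144 − 24 + 2 = 362.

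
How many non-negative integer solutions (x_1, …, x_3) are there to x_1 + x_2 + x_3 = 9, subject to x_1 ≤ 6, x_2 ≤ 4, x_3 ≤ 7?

By stars and bars, unrestricted non-negative solutions to x_1+…+x_3 = 9 number C(9+2,2) = 55.
Subtract solutions that violate a single cap (substitute x_i' = x_i − (cap_i+1)): x_1 ≥ 7 gives C(4,2) = 6; x_2 ≥ 5 gives C(6,2) = 15; x_3 ≥ 8 gives C(3,2) = 3. Together 24.
No two caps can be exceeded simultaneously, so the pair terms are all 0.
By inclusion–exclusion the count is 55 − 24 + 0 = 31.

31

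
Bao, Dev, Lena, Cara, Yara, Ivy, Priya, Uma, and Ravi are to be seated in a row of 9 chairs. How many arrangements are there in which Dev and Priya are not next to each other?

There are 9! = 362880 arrangements in all. If Dev and Priya are adjacent, merging them into one block gives 2·(8)! = 80640 arrangements.
Complementary counting: 362880 − 80640 = 282240.

282240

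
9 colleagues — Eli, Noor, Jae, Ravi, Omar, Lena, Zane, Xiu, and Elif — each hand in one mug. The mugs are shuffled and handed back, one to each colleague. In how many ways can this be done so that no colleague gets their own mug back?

This is the derangement count D_9: permutations of 9 items with no fixed point.
By inclusion–exclusion this is Σ_{j=0}^{9} (−1)^j C(9,j)·(9−j)!.
Computing: 362880 − 362880 + 181440 − 60480 + 15120 − 3024 + 504 − 72 + 9 − 1 = 133496.

133496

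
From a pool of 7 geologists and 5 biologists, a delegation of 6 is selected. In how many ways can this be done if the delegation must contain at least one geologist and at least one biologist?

Total 6-person selections from all 12: C(12,6) = 924.
Subtract selections that omit an entire group: no geologists → C(5,6) = 0; no biologists → C(7,6) = 7.
Both groups omitted at once is impossible, so 924 − 7 = 917.

917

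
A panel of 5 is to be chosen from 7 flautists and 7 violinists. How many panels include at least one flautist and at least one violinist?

Total 5-person selections from all 14: C(14,5) = 2002.
Subtract selections that omit an entire group: no flautists → C(7,5) = 21; no violinists → C(7,5) = 21.
Both groups omitted at once is impossible, so 2002 − 42 = 1960.

1960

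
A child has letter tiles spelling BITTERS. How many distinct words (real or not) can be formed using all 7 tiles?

The 7 letters of BITTERS have repeats: T appearing twice.
Dividing 7! = 5040 by 2! = 2 for the repeated letters gives 2520.

2520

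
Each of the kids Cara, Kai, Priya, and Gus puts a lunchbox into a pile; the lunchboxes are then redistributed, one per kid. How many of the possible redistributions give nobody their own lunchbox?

9

This is the derangement count D_4: permutations of 4 items with no fixed point.
By inclusion–exclusion this is Σ_{j=0}^{4} (−1)^j C(4,j)·(4−j)!.
Computing: 24 − 24 + 12 − 4 + 1 = 9.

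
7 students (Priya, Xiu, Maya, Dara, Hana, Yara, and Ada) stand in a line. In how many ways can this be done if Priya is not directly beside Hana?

3600

Of the 7! = 5040 arrangements, those with Priya and Hana adjacent number 2 × 6! = 1440 (treat the pair as a block with 2 internal orders).
Complementary counting: 5040 − 1440 = 3600.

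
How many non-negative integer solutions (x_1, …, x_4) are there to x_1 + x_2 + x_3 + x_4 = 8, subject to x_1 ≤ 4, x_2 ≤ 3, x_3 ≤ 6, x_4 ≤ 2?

55

Without the upper bounds there are C(11,3) = 165 ways to split 8 among 4 variables.
Subtract solutions that violate a single cap (substitute x_i' = x_i − (cap_i+1)): x_1 ≥ 5 gives C(6,3) = 20; x_2 ≥ 4 gives C(7,3) = 35; x_3 ≥ 7 gives C(4,3) = 4; x_4 ≥ 3 gives C(8,3) = 56. Together 115.
Add back pairs where two caps are both exceeded: 0 + 0 + 1 + 0 + 4 + 0 = 5.
By inclusion–exclusion the count is 165 − 115 + 5 = 55.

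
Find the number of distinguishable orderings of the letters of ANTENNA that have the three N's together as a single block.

Treat the 3 copies of N as a single block. The multiset to arrange is then {NNN, A, A, E, T}, 5 items in all.
That gives (5)!/(2!) = 60 arrangements.

60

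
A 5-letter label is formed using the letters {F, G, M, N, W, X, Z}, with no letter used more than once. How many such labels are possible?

2520

Choose and order 5 of the 7 symbols: the first letter has 7 options, the next 6, and so on down to 3.
7 × 6 × 5 × 4 × 3 = 2520.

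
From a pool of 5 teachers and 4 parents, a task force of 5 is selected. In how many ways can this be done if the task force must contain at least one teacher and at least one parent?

With no constraint there are C(9,5) = 126 possible selections.
Subtract selections that omit an entire group: no teachers → C(4,5) = 0; no parents → C(5,5) = 1.
Both groups omitted at once is impossible, so 126 − 1 = 125.

125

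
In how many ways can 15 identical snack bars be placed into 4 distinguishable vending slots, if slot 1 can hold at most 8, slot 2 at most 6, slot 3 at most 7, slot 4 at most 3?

149

Ignoring the caps, the number of non-negative solutions to x_1+…+x_4 = 15 is C(18,3) = 816.
Subtract solutions that violate a single cap (substitute x_i' = x_i − (cap_i+1)): x_1 ≥ 9 gives C(9,3) = 84; x_2 ≥ 7 gives C(11,3) = 165; x_3 ≥ 8 gives C(10,3) = 120; x_4 ≥ 4 gives C(14,3) = 364. Together 733.
Add back pairs where two caps are both exceeded: 0 + 0 + 10 + 1 + 35 + 20 = 66.
By inclusion–exclusion the count is 816 − 733 + 66 = 149.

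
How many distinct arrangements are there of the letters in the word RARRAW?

60

The 6 letters of RARRAW have repeats: A appearing twice and R appearing 3 times.
Dividing 6! = 720 by 3!·2! = 12 for the repeated letters gives 60.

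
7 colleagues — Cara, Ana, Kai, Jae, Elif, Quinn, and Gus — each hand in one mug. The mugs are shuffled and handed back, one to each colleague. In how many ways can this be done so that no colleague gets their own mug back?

1854

Let Aᵢ be the assignments in which colleague i gets their own mug. We want the size of the complement of A₁∪…∪A_7.
By inclusion–exclusion this is Σ_{j=0}^{7} (−1)^j C(7,j)·(7−j)!.
Computing: 5040 − 5040 + 2520 − 840 + 210 − 42 + 7 − 1 = 1854.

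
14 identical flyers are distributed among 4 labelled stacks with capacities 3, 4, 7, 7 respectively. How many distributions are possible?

Without the upper bounds there are C(17,3) = 680 ways to split 14 among 4 stacks.
Subtract solutions that violate a single cap (substitute x_i' = x_i − (cap_i+1)): x_1 ≥ 4 gives C(13,3) = 286; x_2 ≥ 5 gives C(12,3) = 220; x_3 ≥ 8 gives C(9,3) = 84; x_4 ≥ 8 gives C(9,3) = 84. Together 674.
Add back pairs where two caps are both exceeded: 56 + 10 + 10 + 4 + 4 + 0 = 84.
By inclusion–exclusion the count is 680 − 674 + 84 = 90.

90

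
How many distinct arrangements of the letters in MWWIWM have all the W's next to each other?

Treat the 3 copies of W as a single block. The multiset to arrange is then {WWW, I, M, M}, 4 items in all.
That gives (4)!/(2!) = 12 arrangements.

12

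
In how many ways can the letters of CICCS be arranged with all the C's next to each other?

6

Treat the 3 copies of C as a single block. The multiset to arrange is then {CCC, I, S}, 3 items in all.
All 3 items are distinct, so there are (3)! = 6 arrangements.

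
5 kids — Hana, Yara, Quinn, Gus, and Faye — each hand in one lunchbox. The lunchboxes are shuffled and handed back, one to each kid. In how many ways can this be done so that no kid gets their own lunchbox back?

This is the derangement count D_5: permutations of 5 items with no fixed point.
By inclusion–exclusion this is Σ_{j=0}^{5} (−1)^j C(5,j)·(5−j)!.
Computing: 120 − 120 + 60 − 20 + 5 − 1 = 44.

44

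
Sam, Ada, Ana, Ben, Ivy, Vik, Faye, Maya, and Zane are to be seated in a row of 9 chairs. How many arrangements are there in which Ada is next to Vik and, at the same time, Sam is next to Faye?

20160

Treat {Ada,Vik} as one block (2 orders) and {Sam,Faye} as another (2 orders).
That leaves 7 units to arrange: 2 × 2 × 7! = 4 × 5040 = 20160.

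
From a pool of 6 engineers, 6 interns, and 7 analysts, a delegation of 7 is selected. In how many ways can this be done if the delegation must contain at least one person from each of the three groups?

Total 7-person selections from all 19: C(19,7) = 50388.
Subtract selections that omit an entire group: no engineers → C(13,7) = 1716; no interns → C(13,7) = 1716; no analysts → C(12,7) = 792.
Add back selections omitting two groups (i.e. drawn from a single group): C(6,7) + C(6,7) + C(7,7) = 1.
By inclusion–exclusion: 50388 − 4224 + 1 = 46165.

46165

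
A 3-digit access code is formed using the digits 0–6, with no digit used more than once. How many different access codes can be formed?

Choose and order 3 of the 7 symbols: the first digit has 7 options, the next 6, then 5.
That product is 7 × 6 × 5 = 210.

210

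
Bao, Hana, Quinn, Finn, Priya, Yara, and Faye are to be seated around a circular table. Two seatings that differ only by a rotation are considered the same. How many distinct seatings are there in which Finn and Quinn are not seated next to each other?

Without the restriction there are (6)! = 720 seatings.
Those with Finn next to Quinn: fuse the pair into one unit and seat 6 units around a circle — 2·(5)! = 240.
Subtracting, 720 − 240 = 480.

480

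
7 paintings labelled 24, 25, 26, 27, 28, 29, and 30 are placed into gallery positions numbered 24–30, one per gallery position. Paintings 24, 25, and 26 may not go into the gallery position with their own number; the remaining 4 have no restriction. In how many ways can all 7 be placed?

Let Aᵢ (for i ∈ {24, 25, 26}) be the placements that put painting i in its forbidden gallery position. Any j of these fix j positions, leaving (7−j)! ways to fill the rest, and there are C(3,j) ways to pick which j.
By inclusion–exclusion, the number of valid placements is Σ_{j=0}^{3} (−1)^j C(3,j)·(7−j)!.
Computing: 5040 − 2160 + 360 − 24 = 3216.

3216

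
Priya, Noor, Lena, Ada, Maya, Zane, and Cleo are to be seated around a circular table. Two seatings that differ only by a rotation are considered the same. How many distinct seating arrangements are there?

Seat Priya anywhere (absorbing the rotational symmetry), then permute the other 6: (6)! = 720.

720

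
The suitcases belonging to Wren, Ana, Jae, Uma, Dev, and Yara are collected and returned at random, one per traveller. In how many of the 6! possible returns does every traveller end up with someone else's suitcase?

Count assignments avoiding every fixed point. For any j of the 6 travellers fixed to their own suitcase, the other 6−j can be arranged in (6−j)! ways.
By inclusion–exclusion this is Σ_{j=0}^{6} (−1)^j C(6,j)·(6−j)!.
Computing: 720 − 720 + 360 − 120 + 30 − 6 + 1 = 265.

265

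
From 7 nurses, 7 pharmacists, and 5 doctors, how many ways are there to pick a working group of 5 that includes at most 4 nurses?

11607

Split by how many nurses are chosen (0 through 4).
Sum: C(7,0)·C(12,5) + C(7,1)·C(12,4) + C(7,2)·C(12,3) + C(7,3)·C(12,2) + C(7,4)·C(12,1) = 792 + 3465 + 4620 + 2310 + 420 = 11607.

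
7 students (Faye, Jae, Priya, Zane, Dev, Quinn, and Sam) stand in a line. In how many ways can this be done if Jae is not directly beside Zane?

There are 7! = 5040 arrangements in all. If Jae and Zane are adjacent, merging them into one block gives 2·(6)! = 1440 arrangements.
Complementary counting: 5040 − 1440 = 3600.

3600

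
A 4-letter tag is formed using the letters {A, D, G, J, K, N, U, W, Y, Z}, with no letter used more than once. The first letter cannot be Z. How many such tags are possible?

The first letter has 10−1 = 9 choices (anything except Z).
The remaining 3 letters are filled from the other 9 symbols without repetition: 9 × 8 × 7 = 504.
Total: 9 × 504 = 4536.

4536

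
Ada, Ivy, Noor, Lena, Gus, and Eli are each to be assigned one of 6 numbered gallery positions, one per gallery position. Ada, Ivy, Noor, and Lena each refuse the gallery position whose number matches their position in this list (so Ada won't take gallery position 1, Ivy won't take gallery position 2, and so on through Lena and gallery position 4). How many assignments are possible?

Let Aᵢ (for 1 ≤ i ≤ 4) be the placements that put person i in their forbidden gallery position. Any j of these fix j positions, leaving (6−j)! ways to fill the rest, and there are C(4,j) ways to pick which j.
By inclusion–exclusion, the number of valid placements is Σ_{j=0}^{4} (−1)^j C(4,j)·(6−j)!.
Computing: 720 − 480 + 144 − 24 + 2 = 362.

362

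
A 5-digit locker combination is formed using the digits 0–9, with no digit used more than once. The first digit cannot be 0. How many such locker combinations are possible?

The first digit has 10−1 = 9 choices (anything except 0).
The remaining 4 digits are filled from the other 9 symbols without repetition: 9 × 8 × 7 × 6 = 3024.
Total: 9 × 3024 = 27216.

27216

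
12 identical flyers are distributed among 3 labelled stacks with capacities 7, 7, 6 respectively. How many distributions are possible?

40

Ignoring the caps, the number of non-negative solutions to x_1+…+x_3 = 12 is C(14,2) = 91.
Subtract solutions that violate a single cap (substitute x_i' = x_i − (cap_i+1)): x_1 ≥ 8 gives C(6,2) = 15; x_2 ≥ 8 gives C(6,2) = 15; x_3 ≥ 7 gives C(7,2) = 21. Together 51.
No two caps can be exceeded simultaneously, so the pair terms are all 0.
By inclusion–exclusion the count is 91 − 51 + 0 = 40.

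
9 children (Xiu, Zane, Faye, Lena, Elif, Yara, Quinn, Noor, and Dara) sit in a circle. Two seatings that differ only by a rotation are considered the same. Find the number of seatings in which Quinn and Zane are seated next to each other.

Glue Quinn and Zane into a block (2 internal orders). Seating 8 units around a circle gives (7)! arrangements.
So 2 × (7)! = 2 × 5040 = 10080.

10080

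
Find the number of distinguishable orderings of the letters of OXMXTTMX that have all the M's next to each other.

420

Treat the 2 copies of M as a single block. The multiset to arrange is then {MM, O, T, T, X, X, X}, 7 items in all.
That gives (7)!/(3!·2!) = 420 arrangements.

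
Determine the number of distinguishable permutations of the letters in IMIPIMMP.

Letter multiplicities in IMIPIMMP: I×3, M×3, P×2.
The number of distinct arrangements is 8!/(3!·3!·2!) = 40320/72 = 560.

560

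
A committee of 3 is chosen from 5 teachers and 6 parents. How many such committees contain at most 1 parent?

70

Split by how many parents are chosen (0 through 1).
Sum: C(6,0)·C(5,3) + C(6,1)·C(5,2) = 10 + 60 = 70.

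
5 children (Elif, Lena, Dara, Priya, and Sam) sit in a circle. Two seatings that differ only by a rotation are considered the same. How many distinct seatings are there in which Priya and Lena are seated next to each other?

Treat {Priya, Lena} as one unit (2 internal orders) and seat the resulting 4 units around the table: (3)! circular arrangements.
So 2 × (3)! = 2 × 6 = 12.

12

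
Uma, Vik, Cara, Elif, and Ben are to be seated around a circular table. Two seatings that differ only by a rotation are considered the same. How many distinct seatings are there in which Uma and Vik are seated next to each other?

12

Treat {Uma, Vik} as one unit (2 internal orders) and seat the resulting 4 units around the table: (3)! circular arrangements.
So 2 × (3)! = 2 × 6 = 12.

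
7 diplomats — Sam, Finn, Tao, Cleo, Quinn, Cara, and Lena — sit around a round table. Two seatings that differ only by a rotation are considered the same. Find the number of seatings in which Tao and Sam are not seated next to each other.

Without the restriction there are (6)! = 720 seatings.
Seatings with Tao beside Sam: treat them as a block with 2 internal orders, giving 2 × (5)! = 240.
Subtracting, 720 − 240 = 480.

480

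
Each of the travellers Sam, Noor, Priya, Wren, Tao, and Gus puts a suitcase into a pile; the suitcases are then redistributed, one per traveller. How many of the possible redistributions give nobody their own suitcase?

265

This is the derangement count D_6: permutations of 6 items with no fixed point.
By inclusion–exclusion this is Σ_{j=0}^{6} (−1)^j C(6,j)·(6−j)!.
Computing: 720 − 720 + 360 − 120 + 30 − 6 + 1 = 265.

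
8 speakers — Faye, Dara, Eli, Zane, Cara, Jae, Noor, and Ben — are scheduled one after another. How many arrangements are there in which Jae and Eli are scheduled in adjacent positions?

10080

Glue Jae and Eli into one block (2 internal orders), leaving 7 units to arrange in a row.
So the count is 2·(7)! = 10080.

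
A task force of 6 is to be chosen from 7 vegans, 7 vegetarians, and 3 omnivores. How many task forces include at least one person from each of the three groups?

Unrestricted: C(17,6) = 12376 ways to pick any 6 of the 17.
Selections missing a whole group: no vegans → C(10,6) = 210; no vegetarians → C(10,6) = 210; no omnivores → C(14,6) = 3003.
Add back selections omitting two groups (i.e. drawn from a single group): C(7,6) + C(7,6) + C(3,6) = 14.
By inclusion–exclusion: 12376 − 3423 + 14 = 8967.

8967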